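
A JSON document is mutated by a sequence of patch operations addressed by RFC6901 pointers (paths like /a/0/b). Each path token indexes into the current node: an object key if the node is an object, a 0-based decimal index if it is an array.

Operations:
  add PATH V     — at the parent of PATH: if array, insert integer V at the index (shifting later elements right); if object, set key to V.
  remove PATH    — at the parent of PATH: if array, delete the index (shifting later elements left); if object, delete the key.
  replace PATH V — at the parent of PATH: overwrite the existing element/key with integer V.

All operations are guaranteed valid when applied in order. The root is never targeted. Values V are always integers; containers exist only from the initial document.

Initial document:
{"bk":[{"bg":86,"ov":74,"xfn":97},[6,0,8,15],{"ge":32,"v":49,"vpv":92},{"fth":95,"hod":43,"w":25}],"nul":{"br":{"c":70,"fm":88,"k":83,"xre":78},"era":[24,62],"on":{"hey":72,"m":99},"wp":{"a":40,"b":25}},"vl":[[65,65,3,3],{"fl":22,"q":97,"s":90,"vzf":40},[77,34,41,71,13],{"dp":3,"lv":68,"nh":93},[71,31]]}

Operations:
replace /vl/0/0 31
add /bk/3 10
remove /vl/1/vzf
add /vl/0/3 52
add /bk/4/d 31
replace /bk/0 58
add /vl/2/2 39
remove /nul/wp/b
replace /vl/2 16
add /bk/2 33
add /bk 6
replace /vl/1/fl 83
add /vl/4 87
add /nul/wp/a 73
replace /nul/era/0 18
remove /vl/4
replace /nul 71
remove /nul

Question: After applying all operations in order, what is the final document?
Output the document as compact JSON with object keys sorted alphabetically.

Answer: {"bk":6,"vl":[[31,65,3,52,3],{"fl":83,"q":97,"s":90},16,{"dp":3,"lv":68,"nh":93},[71,31]]}

Derivation:
After op 1 (replace /vl/0/0 31): {"bk":[{"bg":86,"ov":74,"xfn":97},[6,0,8,15],{"ge":32,"v":49,"vpv":92},{"fth":95,"hod":43,"w":25}],"nul":{"br":{"c":70,"fm":88,"k":83,"xre":78},"era":[24,62],"on":{"hey":72,"m":99},"wp":{"a":40,"b":25}},"vl":[[31,65,3,3],{"fl":22,"q":97,"s":90,"vzf":40},[77,34,41,71,13],{"dp":3,"lv":68,"nh":93},[71,31]]}
After op 2 (add /bk/3 10): {"bk":[{"bg":86,"ov":74,"xfn":97},[6,0,8,15],{"ge":32,"v":49,"vpv":92},10,{"fth":95,"hod":43,"w":25}],"nul":{"br":{"c":70,"fm":88,"k":83,"xre":78},"era":[24,62],"on":{"hey":72,"m":99},"wp":{"a":40,"b":25}},"vl":[[31,65,3,3],{"fl":22,"q":97,"s":90,"vzf":40},[77,34,41,71,13],{"dp":3,"lv":68,"nh":93},[71,31]]}
After op 3 (remove /vl/1/vzf): {"bk":[{"bg":86,"ov":74,"xfn":97},[6,0,8,15],{"ge":32,"v":49,"vpv":92},10,{"fth":95,"hod":43,"w":25}],"nul":{"br":{"c":70,"fm":88,"k":83,"xre":78},"era":[24,62],"on":{"hey":72,"m":99},"wp":{"a":40,"b":25}},"vl":[[31,65,3,3],{"fl":22,"q":97,"s":90},[77,34,41,71,13],{"dp":3,"lv":68,"nh":93},[71,31]]}
After op 4 (add /vl/0/3 52): {"bk":[{"bg":86,"ov":74,"xfn":97},[6,0,8,15],{"ge":32,"v":49,"vpv":92},10,{"fth":95,"hod":43,"w":25}],"nul":{"br":{"c":70,"fm":88,"k":83,"xre":78},"era":[24,62],"on":{"hey":72,"m":99},"wp":{"a":40,"b":25}},"vl":[[31,65,3,52,3],{"fl":22,"q":97,"s":90},[77,34,41,71,13],{"dp":3,"lv":68,"nh":93},[71,31]]}
After op 5 (add /bk/4/d 31): {"bk":[{"bg":86,"ov":74,"xfn":97},[6,0,8,15],{"ge":32,"v":49,"vpv":92},10,{"d":31,"fth":95,"hod":43,"w":25}],"nul":{"br":{"c":70,"fm":88,"k":83,"xre":78},"era":[24,62],"on":{"hey":72,"m":99},"wp":{"a":40,"b":25}},"vl":[[31,65,3,52,3],{"fl":22,"q":97,"s":90},[77,34,41,71,13],{"dp":3,"lv":68,"nh":93},[71,31]]}
After op 6 (replace /bk/0 58): {"bk":[58,[6,0,8,15],{"ge":32,"v":49,"vpv":92},10,{"d":31,"fth":95,"hod":43,"w":25}],"nul":{"br":{"c":70,"fm":88,"k":83,"xre":78},"era":[24,62],"on":{"hey":72,"m":99},"wp":{"a":40,"b":25}},"vl":[[31,65,3,52,3],{"fl":22,"q":97,"s":90},[77,34,41,71,13],{"dp":3,"lv":68,"nh":93},[71,31]]}
After op 7 (add /vl/2/2 39): {"bk":[58,[6,0,8,15],{"ge":32,"v":49,"vpv":92},10,{"d":31,"fth":95,"hod":43,"w":25}],"nul":{"br":{"c":70,"fm":88,"k":83,"xre":78},"era":[24,62],"on":{"hey":72,"m":99},"wp":{"a":40,"b":25}},"vl":[[31,65,3,52,3],{"fl":22,"q":97,"s":90},[77,34,39,41,71,13],{"dp":3,"lv":68,"nh":93},[71,31]]}
After op 8 (remove /nul/wp/b): {"bk":[58,[6,0,8,15],{"ge":32,"v":49,"vpv":92},10,{"d":31,"fth":95,"hod":43,"w":25}],"nul":{"br":{"c":70,"fm":88,"k":83,"xre":78},"era":[24,62],"on":{"hey":72,"m":99},"wp":{"a":40}},"vl":[[31,65,3,52,3],{"fl":22,"q":97,"s":90},[77,34,39,41,71,13],{"dp":3,"lv":68,"nh":93},[71,31]]}
After op 9 (replace /vl/2 16): {"bk":[58,[6,0,8,15],{"ge":32,"v":49,"vpv":92},10,{"d":31,"fth":95,"hod":43,"w":25}],"nul":{"br":{"c":70,"fm":88,"k":83,"xre":78},"era":[24,62],"on":{"hey":72,"m":99},"wp":{"a":40}},"vl":[[31,65,3,52,3],{"fl":22,"q":97,"s":90},16,{"dp":3,"lv":68,"nh":93},[71,31]]}
After op 10 (add /bk/2 33): {"bk":[58,[6,0,8,15],33,{"ge":32,"v":49,"vpv":92},10,{"d":31,"fth":95,"hod":43,"w":25}],"nul":{"br":{"c":70,"fm":88,"k":83,"xre":78},"era":[24,62],"on":{"hey":72,"m":99},"wp":{"a":40}},"vl":[[31,65,3,52,3],{"fl":22,"q":97,"s":90},16,{"dp":3,"lv":68,"nh":93},[71,31]]}
After op 11 (add /bk 6): {"bk":6,"nul":{"br":{"c":70,"fm":88,"k":83,"xre":78},"era":[24,62],"on":{"hey":72,"m":99},"wp":{"a":40}},"vl":[[31,65,3,52,3],{"fl":22,"q":97,"s":90},16,{"dp":3,"lv":68,"nh":93},[71,31]]}
After op 12 (replace /vl/1/fl 83): {"bk":6,"nul":{"br":{"c":70,"fm":88,"k":83,"xre":78},"era":[24,62],"on":{"hey":72,"m":99},"wp":{"a":40}},"vl":[[31,65,3,52,3],{"fl":83,"q":97,"s":90},16,{"dp":3,"lv":68,"nh":93},[71,31]]}
After op 13 (add /vl/4 87): {"bk":6,"nul":{"br":{"c":70,"fm":88,"k":83,"xre":78},"era":[24,62],"on":{"hey":72,"m":99},"wp":{"a":40}},"vl":[[31,65,3,52,3],{"fl":83,"q":97,"s":90},16,{"dp":3,"lv":68,"nh":93},87,[71,31]]}
After op 14 (add /nul/wp/a 73): {"bk":6,"nul":{"br":{"c":70,"fm":88,"k":83,"xre":78},"era":[24,62],"on":{"hey":72,"m":99},"wp":{"a":73}},"vl":[[31,65,3,52,3],{"fl":83,"q":97,"s":90},16,{"dp":3,"lv":68,"nh":93},87,[71,31]]}
After op 15 (replace /nul/era/0 18): {"bk":6,"nul":{"br":{"c":70,"fm":88,"k":83,"xre":78},"era":[18,62],"on":{"hey":72,"m":99},"wp":{"a":73}},"vl":[[31,65,3,52,3],{"fl":83,"q":97,"s":90},16,{"dp":3,"lv":68,"nh":93},87,[71,31]]}
After op 16 (remove /vl/4): {"bk":6,"nul":{"br":{"c":70,"fm":88,"k":83,"xre":78},"era":[18,62],"on":{"hey":72,"m":99},"wp":{"a":73}},"vl":[[31,65,3,52,3],{"fl":83,"q":97,"s":90},16,{"dp":3,"lv":68,"nh":93},[71,31]]}
After op 17 (replace /nul 71): {"bk":6,"nul":71,"vl":[[31,65,3,52,3],{"fl":83,"q":97,"s":90},16,{"dp":3,"lv":68,"nh":93},[71,31]]}
After op 18 (remove /nul): {"bk":6,"vl":[[31,65,3,52,3],{"fl":83,"q":97,"s":90},16,{"dp":3,"lv":68,"nh":93},[71,31]]}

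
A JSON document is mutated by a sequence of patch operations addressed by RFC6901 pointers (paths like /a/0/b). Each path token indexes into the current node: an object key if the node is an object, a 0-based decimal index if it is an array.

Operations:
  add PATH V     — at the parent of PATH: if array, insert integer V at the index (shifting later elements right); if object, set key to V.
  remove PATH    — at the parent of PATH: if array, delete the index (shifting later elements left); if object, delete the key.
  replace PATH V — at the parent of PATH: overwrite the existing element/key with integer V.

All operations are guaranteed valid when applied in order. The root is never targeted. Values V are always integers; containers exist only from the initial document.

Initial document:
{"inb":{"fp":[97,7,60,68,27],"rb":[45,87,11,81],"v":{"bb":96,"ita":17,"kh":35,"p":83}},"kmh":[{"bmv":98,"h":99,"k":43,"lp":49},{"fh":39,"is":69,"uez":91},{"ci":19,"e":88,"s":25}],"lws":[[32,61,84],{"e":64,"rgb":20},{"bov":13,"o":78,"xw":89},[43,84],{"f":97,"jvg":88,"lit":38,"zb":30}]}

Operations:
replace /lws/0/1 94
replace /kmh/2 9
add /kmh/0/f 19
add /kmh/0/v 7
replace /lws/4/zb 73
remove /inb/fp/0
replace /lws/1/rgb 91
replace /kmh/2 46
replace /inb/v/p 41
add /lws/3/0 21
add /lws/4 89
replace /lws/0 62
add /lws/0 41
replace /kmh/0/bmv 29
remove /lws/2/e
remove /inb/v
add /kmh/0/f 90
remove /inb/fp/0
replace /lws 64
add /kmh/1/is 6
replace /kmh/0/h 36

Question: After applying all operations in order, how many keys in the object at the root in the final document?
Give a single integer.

Answer: 3

Derivation:
After op 1 (replace /lws/0/1 94): {"inb":{"fp":[97,7,60,68,27],"rb":[45,87,11,81],"v":{"bb":96,"ita":17,"kh":35,"p":83}},"kmh":[{"bmv":98,"h":99,"k":43,"lp":49},{"fh":39,"is":69,"uez":91},{"ci":19,"e":88,"s":25}],"lws":[[32,94,84],{"e":64,"rgb":20},{"bov":13,"o":78,"xw":89},[43,84],{"f":97,"jvg":88,"lit":38,"zb":30}]}
After op 2 (replace /kmh/2 9): {"inb":{"fp":[97,7,60,68,27],"rb":[45,87,11,81],"v":{"bb":96,"ita":17,"kh":35,"p":83}},"kmh":[{"bmv":98,"h":99,"k":43,"lp":49},{"fh":39,"is":69,"uez":91},9],"lws":[[32,94,84],{"e":64,"rgb":20},{"bov":13,"o":78,"xw":89},[43,84],{"f":97,"jvg":88,"lit":38,"zb":30}]}
After op 3 (add /kmh/0/f 19): {"inb":{"fp":[97,7,60,68,27],"rb":[45,87,11,81],"v":{"bb":96,"ita":17,"kh":35,"p":83}},"kmh":[{"bmv":98,"f":19,"h":99,"k":43,"lp":49},{"fh":39,"is":69,"uez":91},9],"lws":[[32,94,84],{"e":64,"rgb":20},{"bov":13,"o":78,"xw":89},[43,84],{"f":97,"jvg":88,"lit":38,"zb":30}]}
After op 4 (add /kmh/0/v 7): {"inb":{"fp":[97,7,60,68,27],"rb":[45,87,11,81],"v":{"bb":96,"ita":17,"kh":35,"p":83}},"kmh":[{"bmv":98,"f":19,"h":99,"k":43,"lp":49,"v":7},{"fh":39,"is":69,"uez":91},9],"lws":[[32,94,84],{"e":64,"rgb":20},{"bov":13,"o":78,"xw":89},[43,84],{"f":97,"jvg":88,"lit":38,"zb":30}]}
After op 5 (replace /lws/4/zb 73): {"inb":{"fp":[97,7,60,68,27],"rb":[45,87,11,81],"v":{"bb":96,"ita":17,"kh":35,"p":83}},"kmh":[{"bmv":98,"f":19,"h":99,"k":43,"lp":49,"v":7},{"fh":39,"is":69,"uez":91},9],"lws":[[32,94,84],{"e":64,"rgb":20},{"bov":13,"o":78,"xw":89},[43,84],{"f":97,"jvg":88,"lit":38,"zb":73}]}
After op 6 (remove /inb/fp/0): {"inb":{"fp":[7,60,68,27],"rb":[45,87,11,81],"v":{"bb":96,"ita":17,"kh":35,"p":83}},"kmh":[{"bmv":98,"f":19,"h":99,"k":43,"lp":49,"v":7},{"fh":39,"is":69,"uez":91},9],"lws":[[32,94,84],{"e":64,"rgb":20},{"bov":13,"o":78,"xw":89},[43,84],{"f":97,"jvg":88,"lit":38,"zb":73}]}
After op 7 (replace /lws/1/rgb 91): {"inb":{"fp":[7,60,68,27],"rb":[45,87,11,81],"v":{"bb":96,"ita":17,"kh":35,"p":83}},"kmh":[{"bmv":98,"f":19,"h":99,"k":43,"lp":49,"v":7},{"fh":39,"is":69,"uez":91},9],"lws":[[32,94,84],{"e":64,"rgb":91},{"bov":13,"o":78,"xw":89},[43,84],{"f":97,"jvg":88,"lit":38,"zb":73}]}
After op 8 (replace /kmh/2 46): {"inb":{"fp":[7,60,68,27],"rb":[45,87,11,81],"v":{"bb":96,"ita":17,"kh":35,"p":83}},"kmh":[{"bmv":98,"f":19,"h":99,"k":43,"lp":49,"v":7},{"fh":39,"is":69,"uez":91},46],"lws":[[32,94,84],{"e":64,"rgb":91},{"bov":13,"o":78,"xw":89},[43,84],{"f":97,"jvg":88,"lit":38,"zb":73}]}
After op 9 (replace /inb/v/p 41): {"inb":{"fp":[7,60,68,27],"rb":[45,87,11,81],"v":{"bb":96,"ita":17,"kh":35,"p":41}},"kmh":[{"bmv":98,"f":19,"h":99,"k":43,"lp":49,"v":7},{"fh":39,"is":69,"uez":91},46],"lws":[[32,94,84],{"e":64,"rgb":91},{"bov":13,"o":78,"xw":89},[43,84],{"f":97,"jvg":88,"lit":38,"zb":73}]}
After op 10 (add /lws/3/0 21): {"inb":{"fp":[7,60,68,27],"rb":[45,87,11,81],"v":{"bb":96,"ita":17,"kh":35,"p":41}},"kmh":[{"bmv":98,"f":19,"h":99,"k":43,"lp":49,"v":7},{"fh":39,"is":69,"uez":91},46],"lws":[[32,94,84],{"e":64,"rgb":91},{"bov":13,"o":78,"xw":89},[21,43,84],{"f":97,"jvg":88,"lit":38,"zb":73}]}
After op 11 (add /lws/4 89): {"inb":{"fp":[7,60,68,27],"rb":[45,87,11,81],"v":{"bb":96,"ita":17,"kh":35,"p":41}},"kmh":[{"bmv":98,"f":19,"h":99,"k":43,"lp":49,"v":7},{"fh":39,"is":69,"uez":91},46],"lws":[[32,94,84],{"e":64,"rgb":91},{"bov":13,"o":78,"xw":89},[21,43,84],89,{"f":97,"jvg":88,"lit":38,"zb":73}]}
After op 12 (replace /lws/0 62): {"inb":{"fp":[7,60,68,27],"rb":[45,87,11,81],"v":{"bb":96,"ita":17,"kh":35,"p":41}},"kmh":[{"bmv":98,"f":19,"h":99,"k":43,"lp":49,"v":7},{"fh":39,"is":69,"uez":91},46],"lws":[62,{"e":64,"rgb":91},{"bov":13,"o":78,"xw":89},[21,43,84],89,{"f":97,"jvg":88,"lit":38,"zb":73}]}
After op 13 (add /lws/0 41): {"inb":{"fp":[7,60,68,27],"rb":[45,87,11,81],"v":{"bb":96,"ita":17,"kh":35,"p":41}},"kmh":[{"bmv":98,"f":19,"h":99,"k":43,"lp":49,"v":7},{"fh":39,"is":69,"uez":91},46],"lws":[41,62,{"e":64,"rgb":91},{"bov":13,"o":78,"xw":89},[21,43,84],89,{"f":97,"jvg":88,"lit":38,"zb":73}]}
After op 14 (replace /kmh/0/bmv 29): {"inb":{"fp":[7,60,68,27],"rb":[45,87,11,81],"v":{"bb":96,"ita":17,"kh":35,"p":41}},"kmh":[{"bmv":29,"f":19,"h":99,"k":43,"lp":49,"v":7},{"fh":39,"is":69,"uez":91},46],"lws":[41,62,{"e":64,"rgb":91},{"bov":13,"o":78,"xw":89},[21,43,84],89,{"f":97,"jvg":88,"lit":38,"zb":73}]}
After op 15 (remove /lws/2/e): {"inb":{"fp":[7,60,68,27],"rb":[45,87,11,81],"v":{"bb":96,"ita":17,"kh":35,"p":41}},"kmh":[{"bmv":29,"f":19,"h":99,"k":43,"lp":49,"v":7},{"fh":39,"is":69,"uez":91},46],"lws":[41,62,{"rgb":91},{"bov":13,"o":78,"xw":89},[21,43,84],89,{"f":97,"jvg":88,"lit":38,"zb":73}]}
After op 16 (remove /inb/v): {"inb":{"fp":[7,60,68,27],"rb":[45,87,11,81]},"kmh":[{"bmv":29,"f":19,"h":99,"k":43,"lp":49,"v":7},{"fh":39,"is":69,"uez":91},46],"lws":[41,62,{"rgb":91},{"bov":13,"o":78,"xw":89},[21,43,84],89,{"f":97,"jvg":88,"lit":38,"zb":73}]}
After op 17 (add /kmh/0/f 90): {"inb":{"fp":[7,60,68,27],"rb":[45,87,11,81]},"kmh":[{"bmv":29,"f":90,"h":99,"k":43,"lp":49,"v":7},{"fh":39,"is":69,"uez":91},46],"lws":[41,62,{"rgb":91},{"bov":13,"o":78,"xw":89},[21,43,84],89,{"f":97,"jvg":88,"lit":38,"zb":73}]}
After op 18 (remove /inb/fp/0): {"inb":{"fp":[60,68,27],"rb":[45,87,11,81]},"kmh":[{"bmv":29,"f":90,"h":99,"k":43,"lp":49,"v":7},{"fh":39,"is":69,"uez":91},46],"lws":[41,62,{"rgb":91},{"bov":13,"o":78,"xw":89},[21,43,84],89,{"f":97,"jvg":88,"lit":38,"zb":73}]}
After op 19 (replace /lws 64): {"inb":{"fp":[60,68,27],"rb":[45,87,11,81]},"kmh":[{"bmv":29,"f":90,"h":99,"k":43,"lp":49,"v":7},{"fh":39,"is":69,"uez":91},46],"lws":64}
After op 20 (add /kmh/1/is 6): {"inb":{"fp":[60,68,27],"rb":[45,87,11,81]},"kmh":[{"bmv":29,"f":90,"h":99,"k":43,"lp":49,"v":7},{"fh":39,"is":6,"uez":91},46],"lws":64}
After op 21 (replace /kmh/0/h 36): {"inb":{"fp":[60,68,27],"rb":[45,87,11,81]},"kmh":[{"bmv":29,"f":90,"h":36,"k":43,"lp":49,"v":7},{"fh":39,"is":6,"uez":91},46],"lws":64}
Size at the root: 3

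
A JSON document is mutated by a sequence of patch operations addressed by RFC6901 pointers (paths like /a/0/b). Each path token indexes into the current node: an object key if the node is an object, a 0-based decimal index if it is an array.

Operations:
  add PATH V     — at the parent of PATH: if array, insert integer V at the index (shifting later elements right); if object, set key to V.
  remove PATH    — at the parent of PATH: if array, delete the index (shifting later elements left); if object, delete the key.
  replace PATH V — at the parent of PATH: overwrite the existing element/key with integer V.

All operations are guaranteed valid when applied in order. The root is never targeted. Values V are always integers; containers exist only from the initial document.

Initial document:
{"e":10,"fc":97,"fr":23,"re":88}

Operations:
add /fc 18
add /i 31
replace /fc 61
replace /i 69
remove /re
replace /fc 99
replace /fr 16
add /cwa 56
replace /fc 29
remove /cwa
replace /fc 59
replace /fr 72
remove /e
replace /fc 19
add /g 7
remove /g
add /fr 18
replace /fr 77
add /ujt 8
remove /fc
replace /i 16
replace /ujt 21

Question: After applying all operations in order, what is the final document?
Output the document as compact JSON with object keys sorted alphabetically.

Answer: {"fr":77,"i":16,"ujt":21}

Derivation:
After op 1 (add /fc 18): {"e":10,"fc":18,"fr":23,"re":88}
After op 2 (add /i 31): {"e":10,"fc":18,"fr":23,"i":31,"re":88}
After op 3 (replace /fc 61): {"e":10,"fc":61,"fr":23,"i":31,"re":88}
After op 4 (replace /i 69): {"e":10,"fc":61,"fr":23,"i":69,"re":88}
After op 5 (remove /re): {"e":10,"fc":61,"fr":23,"i":69}
After op 6 (replace /fc 99): {"e":10,"fc":99,"fr":23,"i":69}
After op 7 (replace /fr 16): {"e":10,"fc":99,"fr":16,"i":69}
After op 8 (add /cwa 56): {"cwa":56,"e":10,"fc":99,"fr":16,"i":69}
After op 9 (replace /fc 29): {"cwa":56,"e":10,"fc":29,"fr":16,"i":69}
After op 10 (remove /cwa): {"e":10,"fc":29,"fr":16,"i":69}
After op 11 (replace /fc 59): {"e":10,"fc":59,"fr":16,"i":69}
After op 12 (replace /fr 72): {"e":10,"fc":59,"fr":72,"i":69}
After op 13 (remove /e): {"fc":59,"fr":72,"i":69}
After op 14 (replace /fc 19): {"fc":19,"fr":72,"i":69}
After op 15 (add /g 7): {"fc":19,"fr":72,"g":7,"i":69}
After op 16 (remove /g): {"fc":19,"fr":72,"i":69}
After op 17 (add /fr 18): {"fc":19,"fr":18,"i":69}
After op 18 (replace /fr 77): {"fc":19,"fr":77,"i":69}
After op 19 (add /ujt 8): {"fc":19,"fr":77,"i":69,"ujt":8}
After op 20 (remove /fc): {"fr":77,"i":69,"ujt":8}
After op 21 (replace /i 16): {"fr":77,"i":16,"ujt":8}
After op 22 (replace /ujt 21): {"fr":77,"i":16,"ujt":21}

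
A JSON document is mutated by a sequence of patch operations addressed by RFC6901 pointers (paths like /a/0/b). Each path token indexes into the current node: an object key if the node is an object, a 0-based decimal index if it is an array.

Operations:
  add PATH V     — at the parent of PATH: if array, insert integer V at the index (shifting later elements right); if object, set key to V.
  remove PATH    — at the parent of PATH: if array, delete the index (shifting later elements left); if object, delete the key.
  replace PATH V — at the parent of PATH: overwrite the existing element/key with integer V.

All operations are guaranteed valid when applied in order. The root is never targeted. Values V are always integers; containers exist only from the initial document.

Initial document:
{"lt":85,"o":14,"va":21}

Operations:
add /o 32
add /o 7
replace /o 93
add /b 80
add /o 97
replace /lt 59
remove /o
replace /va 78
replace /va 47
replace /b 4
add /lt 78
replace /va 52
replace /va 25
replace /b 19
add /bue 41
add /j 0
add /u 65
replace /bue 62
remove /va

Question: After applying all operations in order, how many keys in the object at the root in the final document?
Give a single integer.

Answer: 5

Derivation:
After op 1 (add /o 32): {"lt":85,"o":32,"va":21}
After op 2 (add /o 7): {"lt":85,"o":7,"va":21}
After op 3 (replace /o 93): {"lt":85,"o":93,"va":21}
After op 4 (add /b 80): {"b":80,"lt":85,"o":93,"va":21}
After op 5 (add /o 97): {"b":80,"lt":85,"o":97,"va":21}
After op 6 (replace /lt 59): {"b":80,"lt":59,"o":97,"va":21}
After op 7 (remove /o): {"b":80,"lt":59,"va":21}
After op 8 (replace /va 78): {"b":80,"lt":59,"va":78}
After op 9 (replace /va 47): {"b":80,"lt":59,"va":47}
After op 10 (replace /b 4): {"b":4,"lt":59,"va":47}
After op 11 (add /lt 78): {"b":4,"lt":78,"va":47}
After op 12 (replace /va 52): {"b":4,"lt":78,"va":52}
After op 13 (replace /va 25): {"b":4,"lt":78,"va":25}
After op 14 (replace /b 19): {"b":19,"lt":78,"va":25}
After op 15 (add /bue 41): {"b":19,"bue":41,"lt":78,"va":25}
After op 16 (add /j 0): {"b":19,"bue":41,"j":0,"lt":78,"va":25}
After op 17 (add /u 65): {"b":19,"bue":41,"j":0,"lt":78,"u":65,"va":25}
After op 18 (replace /bue 62): {"b":19,"bue":62,"j":0,"lt":78,"u":65,"va":25}
After op 19 (remove /va): {"b":19,"bue":62,"j":0,"lt":78,"u":65}
Size at the root: 5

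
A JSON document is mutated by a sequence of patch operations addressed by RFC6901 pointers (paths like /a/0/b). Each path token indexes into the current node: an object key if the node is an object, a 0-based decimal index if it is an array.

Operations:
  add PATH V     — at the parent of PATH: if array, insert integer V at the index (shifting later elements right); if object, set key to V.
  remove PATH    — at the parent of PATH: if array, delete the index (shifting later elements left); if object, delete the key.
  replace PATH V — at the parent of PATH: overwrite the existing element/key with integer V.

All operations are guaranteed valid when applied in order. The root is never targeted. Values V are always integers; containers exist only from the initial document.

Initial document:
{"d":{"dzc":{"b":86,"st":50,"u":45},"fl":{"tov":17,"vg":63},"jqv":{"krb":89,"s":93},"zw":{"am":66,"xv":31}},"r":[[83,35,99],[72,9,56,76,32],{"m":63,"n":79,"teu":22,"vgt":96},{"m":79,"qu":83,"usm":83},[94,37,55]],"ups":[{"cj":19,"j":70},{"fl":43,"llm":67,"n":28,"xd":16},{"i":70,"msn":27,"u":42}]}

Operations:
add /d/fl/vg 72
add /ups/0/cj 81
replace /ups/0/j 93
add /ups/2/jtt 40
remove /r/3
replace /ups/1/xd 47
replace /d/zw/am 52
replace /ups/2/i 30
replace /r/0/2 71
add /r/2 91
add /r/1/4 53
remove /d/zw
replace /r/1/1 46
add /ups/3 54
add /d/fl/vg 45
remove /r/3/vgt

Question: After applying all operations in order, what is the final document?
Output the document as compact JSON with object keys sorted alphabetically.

Answer: {"d":{"dzc":{"b":86,"st":50,"u":45},"fl":{"tov":17,"vg":45},"jqv":{"krb":89,"s":93}},"r":[[83,35,71],[72,46,56,76,53,32],91,{"m":63,"n":79,"teu":22},[94,37,55]],"ups":[{"cj":81,"j":93},{"fl":43,"llm":67,"n":28,"xd":47},{"i":30,"jtt":40,"msn":27,"u":42},54]}

Derivation:
After op 1 (add /d/fl/vg 72): {"d":{"dzc":{"b":86,"st":50,"u":45},"fl":{"tov":17,"vg":72},"jqv":{"krb":89,"s":93},"zw":{"am":66,"xv":31}},"r":[[83,35,99],[72,9,56,76,32],{"m":63,"n":79,"teu":22,"vgt":96},{"m":79,"qu":83,"usm":83},[94,37,55]],"ups":[{"cj":19,"j":70},{"fl":43,"llm":67,"n":28,"xd":16},{"i":70,"msn":27,"u":42}]}
After op 2 (add /ups/0/cj 81): {"d":{"dzc":{"b":86,"st":50,"u":45},"fl":{"tov":17,"vg":72},"jqv":{"krb":89,"s":93},"zw":{"am":66,"xv":31}},"r":[[83,35,99],[72,9,56,76,32],{"m":63,"n":79,"teu":22,"vgt":96},{"m":79,"qu":83,"usm":83},[94,37,55]],"ups":[{"cj":81,"j":70},{"fl":43,"llm":67,"n":28,"xd":16},{"i":70,"msn":27,"u":42}]}
After op 3 (replace /ups/0/j 93): {"d":{"dzc":{"b":86,"st":50,"u":45},"fl":{"tov":17,"vg":72},"jqv":{"krb":89,"s":93},"zw":{"am":66,"xv":31}},"r":[[83,35,99],[72,9,56,76,32],{"m":63,"n":79,"teu":22,"vgt":96},{"m":79,"qu":83,"usm":83},[94,37,55]],"ups":[{"cj":81,"j":93},{"fl":43,"llm":67,"n":28,"xd":16},{"i":70,"msn":27,"u":42}]}
After op 4 (add /ups/2/jtt 40): {"d":{"dzc":{"b":86,"st":50,"u":45},"fl":{"tov":17,"vg":72},"jqv":{"krb":89,"s":93},"zw":{"am":66,"xv":31}},"r":[[83,35,99],[72,9,56,76,32],{"m":63,"n":79,"teu":22,"vgt":96},{"m":79,"qu":83,"usm":83},[94,37,55]],"ups":[{"cj":81,"j":93},{"fl":43,"llm":67,"n":28,"xd":16},{"i":70,"jtt":40,"msn":27,"u":42}]}
After op 5 (remove /r/3): {"d":{"dzc":{"b":86,"st":50,"u":45},"fl":{"tov":17,"vg":72},"jqv":{"krb":89,"s":93},"zw":{"am":66,"xv":31}},"r":[[83,35,99],[72,9,56,76,32],{"m":63,"n":79,"teu":22,"vgt":96},[94,37,55]],"ups":[{"cj":81,"j":93},{"fl":43,"llm":67,"n":28,"xd":16},{"i":70,"jtt":40,"msn":27,"u":42}]}
After op 6 (replace /ups/1/xd 47): {"d":{"dzc":{"b":86,"st":50,"u":45},"fl":{"tov":17,"vg":72},"jqv":{"krb":89,"s":93},"zw":{"am":66,"xv":31}},"r":[[83,35,99],[72,9,56,76,32],{"m":63,"n":79,"teu":22,"vgt":96},[94,37,55]],"ups":[{"cj":81,"j":93},{"fl":43,"llm":67,"n":28,"xd":47},{"i":70,"jtt":40,"msn":27,"u":42}]}
After op 7 (replace /d/zw/am 52): {"d":{"dzc":{"b":86,"st":50,"u":45},"fl":{"tov":17,"vg":72},"jqv":{"krb":89,"s":93},"zw":{"am":52,"xv":31}},"r":[[83,35,99],[72,9,56,76,32],{"m":63,"n":79,"teu":22,"vgt":96},[94,37,55]],"ups":[{"cj":81,"j":93},{"fl":43,"llm":67,"n":28,"xd":47},{"i":70,"jtt":40,"msn":27,"u":42}]}
After op 8 (replace /ups/2/i 30): {"d":{"dzc":{"b":86,"st":50,"u":45},"fl":{"tov":17,"vg":72},"jqv":{"krb":89,"s":93},"zw":{"am":52,"xv":31}},"r":[[83,35,99],[72,9,56,76,32],{"m":63,"n":79,"teu":22,"vgt":96},[94,37,55]],"ups":[{"cj":81,"j":93},{"fl":43,"llm":67,"n":28,"xd":47},{"i":30,"jtt":40,"msn":27,"u":42}]}
After op 9 (replace /r/0/2 71): {"d":{"dzc":{"b":86,"st":50,"u":45},"fl":{"tov":17,"vg":72},"jqv":{"krb":89,"s":93},"zw":{"am":52,"xv":31}},"r":[[83,35,71],[72,9,56,76,32],{"m":63,"n":79,"teu":22,"vgt":96},[94,37,55]],"ups":[{"cj":81,"j":93},{"fl":43,"llm":67,"n":28,"xd":47},{"i":30,"jtt":40,"msn":27,"u":42}]}
After op 10 (add /r/2 91): {"d":{"dzc":{"b":86,"st":50,"u":45},"fl":{"tov":17,"vg":72},"jqv":{"krb":89,"s":93},"zw":{"am":52,"xv":31}},"r":[[83,35,71],[72,9,56,76,32],91,{"m":63,"n":79,"teu":22,"vgt":96},[94,37,55]],"ups":[{"cj":81,"j":93},{"fl":43,"llm":67,"n":28,"xd":47},{"i":30,"jtt":40,"msn":27,"u":42}]}
After op 11 (add /r/1/4 53): {"d":{"dzc":{"b":86,"st":50,"u":45},"fl":{"tov":17,"vg":72},"jqv":{"krb":89,"s":93},"zw":{"am":52,"xv":31}},"r":[[83,35,71],[72,9,56,76,53,32],91,{"m":63,"n":79,"teu":22,"vgt":96},[94,37,55]],"ups":[{"cj":81,"j":93},{"fl":43,"llm":67,"n":28,"xd":47},{"i":30,"jtt":40,"msn":27,"u":42}]}
After op 12 (remove /d/zw): {"d":{"dzc":{"b":86,"st":50,"u":45},"fl":{"tov":17,"vg":72},"jqv":{"krb":89,"s":93}},"r":[[83,35,71],[72,9,56,76,53,32],91,{"m":63,"n":79,"teu":22,"vgt":96},[94,37,55]],"ups":[{"cj":81,"j":93},{"fl":43,"llm":67,"n":28,"xd":47},{"i":30,"jtt":40,"msn":27,"u":42}]}
After op 13 (replace /r/1/1 46): {"d":{"dzc":{"b":86,"st":50,"u":45},"fl":{"tov":17,"vg":72},"jqv":{"krb":89,"s":93}},"r":[[83,35,71],[72,46,56,76,53,32],91,{"m":63,"n":79,"teu":22,"vgt":96},[94,37,55]],"ups":[{"cj":81,"j":93},{"fl":43,"llm":67,"n":28,"xd":47},{"i":30,"jtt":40,"msn":27,"u":42}]}
After op 14 (add /ups/3 54): {"d":{"dzc":{"b":86,"st":50,"u":45},"fl":{"tov":17,"vg":72},"jqv":{"krb":89,"s":93}},"r":[[83,35,71],[72,46,56,76,53,32],91,{"m":63,"n":79,"teu":22,"vgt":96},[94,37,55]],"ups":[{"cj":81,"j":93},{"fl":43,"llm":67,"n":28,"xd":47},{"i":30,"jtt":40,"msn":27,"u":42},54]}
After op 15 (add /d/fl/vg 45): {"d":{"dzc":{"b":86,"st":50,"u":45},"fl":{"tov":17,"vg":45},"jqv":{"krb":89,"s":93}},"r":[[83,35,71],[72,46,56,76,53,32],91,{"m":63,"n":79,"teu":22,"vgt":96},[94,37,55]],"ups":[{"cj":81,"j":93},{"fl":43,"llm":67,"n":28,"xd":47},{"i":30,"jtt":40,"msn":27,"u":42},54]}
After op 16 (remove /r/3/vgt): {"d":{"dzc":{"b":86,"st":50,"u":45},"fl":{"tov":17,"vg":45},"jqv":{"krb":89,"s":93}},"r":[[83,35,71],[72,46,56,76,53,32],91,{"m":63,"n":79,"teu":22},[94,37,55]],"ups":[{"cj":81,"j":93},{"fl":43,"llm":67,"n":28,"xd":47},{"i":30,"jtt":40,"msn":27,"u":42},54]}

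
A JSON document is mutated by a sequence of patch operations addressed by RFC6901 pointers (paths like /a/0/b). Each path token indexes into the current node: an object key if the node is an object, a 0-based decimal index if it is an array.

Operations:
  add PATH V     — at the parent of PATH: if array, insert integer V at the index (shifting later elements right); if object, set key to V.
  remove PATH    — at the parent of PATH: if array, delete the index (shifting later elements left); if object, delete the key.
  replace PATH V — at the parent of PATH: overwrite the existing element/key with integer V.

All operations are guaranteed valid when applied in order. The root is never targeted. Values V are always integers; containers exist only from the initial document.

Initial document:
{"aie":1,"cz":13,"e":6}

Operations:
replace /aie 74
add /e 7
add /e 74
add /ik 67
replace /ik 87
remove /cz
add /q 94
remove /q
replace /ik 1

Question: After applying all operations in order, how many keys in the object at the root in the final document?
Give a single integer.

After op 1 (replace /aie 74): {"aie":74,"cz":13,"e":6}
After op 2 (add /e 7): {"aie":74,"cz":13,"e":7}
After op 3 (add /e 74): {"aie":74,"cz":13,"e":74}
After op 4 (add /ik 67): {"aie":74,"cz":13,"e":74,"ik":67}
After op 5 (replace /ik 87): {"aie":74,"cz":13,"e":74,"ik":87}
After op 6 (remove /cz): {"aie":74,"e":74,"ik":87}
After op 7 (add /q 94): {"aie":74,"e":74,"ik":87,"q":94}
After op 8 (remove /q): {"aie":74,"e":74,"ik":87}
After op 9 (replace /ik 1): {"aie":74,"e":74,"ik":1}
Size at the root: 3

Answer: 3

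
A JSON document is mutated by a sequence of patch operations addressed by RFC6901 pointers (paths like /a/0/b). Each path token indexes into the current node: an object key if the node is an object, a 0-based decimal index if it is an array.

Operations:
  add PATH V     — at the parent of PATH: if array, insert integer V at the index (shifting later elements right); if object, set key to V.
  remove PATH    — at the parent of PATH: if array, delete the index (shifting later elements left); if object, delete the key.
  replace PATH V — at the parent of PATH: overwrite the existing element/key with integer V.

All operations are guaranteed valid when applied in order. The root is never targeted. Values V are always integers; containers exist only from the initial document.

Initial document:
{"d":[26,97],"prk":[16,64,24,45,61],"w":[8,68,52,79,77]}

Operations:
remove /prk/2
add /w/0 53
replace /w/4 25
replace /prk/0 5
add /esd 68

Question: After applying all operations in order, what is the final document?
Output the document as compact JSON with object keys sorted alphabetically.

After op 1 (remove /prk/2): {"d":[26,97],"prk":[16,64,45,61],"w":[8,68,52,79,77]}
After op 2 (add /w/0 53): {"d":[26,97],"prk":[16,64,45,61],"w":[53,8,68,52,79,77]}
After op 3 (replace /w/4 25): {"d":[26,97],"prk":[16,64,45,61],"w":[53,8,68,52,25,77]}
After op 4 (replace /prk/0 5): {"d":[26,97],"prk":[5,64,45,61],"w":[53,8,68,52,25,77]}
After op 5 (add /esd 68): {"d":[26,97],"esd":68,"prk":[5,64,45,61],"w":[53,8,68,52,25,77]}

Answer: {"d":[26,97],"esd":68,"prk":[5,64,45,61],"w":[53,8,68,52,25,77]}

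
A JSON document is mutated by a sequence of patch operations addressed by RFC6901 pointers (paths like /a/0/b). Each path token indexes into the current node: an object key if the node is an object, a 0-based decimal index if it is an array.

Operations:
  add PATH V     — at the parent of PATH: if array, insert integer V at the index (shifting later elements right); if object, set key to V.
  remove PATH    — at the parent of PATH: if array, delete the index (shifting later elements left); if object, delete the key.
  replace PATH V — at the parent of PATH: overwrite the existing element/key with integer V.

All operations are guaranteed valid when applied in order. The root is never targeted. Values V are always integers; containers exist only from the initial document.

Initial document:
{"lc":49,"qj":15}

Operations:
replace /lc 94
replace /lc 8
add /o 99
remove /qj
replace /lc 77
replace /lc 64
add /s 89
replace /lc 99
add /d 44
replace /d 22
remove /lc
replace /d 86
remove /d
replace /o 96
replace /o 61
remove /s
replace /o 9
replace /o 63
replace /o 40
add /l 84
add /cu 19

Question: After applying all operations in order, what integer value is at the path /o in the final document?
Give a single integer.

After op 1 (replace /lc 94): {"lc":94,"qj":15}
After op 2 (replace /lc 8): {"lc":8,"qj":15}
After op 3 (add /o 99): {"lc":8,"o":99,"qj":15}
After op 4 (remove /qj): {"lc":8,"o":99}
After op 5 (replace /lc 77): {"lc":77,"o":99}
After op 6 (replace /lc 64): {"lc":64,"o":99}
After op 7 (add /s 89): {"lc":64,"o":99,"s":89}
After op 8 (replace /lc 99): {"lc":99,"o":99,"s":89}
After op 9 (add /d 44): {"d":44,"lc":99,"o":99,"s":89}
After op 10 (replace /d 22): {"d":22,"lc":99,"o":99,"s":89}
After op 11 (remove /lc): {"d":22,"o":99,"s":89}
After op 12 (replace /d 86): {"d":86,"o":99,"s":89}
After op 13 (remove /d): {"o":99,"s":89}
After op 14 (replace /o 96): {"o":96,"s":89}
After op 15 (replace /o 61): {"o":61,"s":89}
After op 16 (remove /s): {"o":61}
After op 17 (replace /o 9): {"o":9}
After op 18 (replace /o 63): {"o":63}
After op 19 (replace /o 40): {"o":40}
After op 20 (add /l 84): {"l":84,"o":40}
After op 21 (add /cu 19): {"cu":19,"l":84,"o":40}
Value at /o: 40

Answer: 40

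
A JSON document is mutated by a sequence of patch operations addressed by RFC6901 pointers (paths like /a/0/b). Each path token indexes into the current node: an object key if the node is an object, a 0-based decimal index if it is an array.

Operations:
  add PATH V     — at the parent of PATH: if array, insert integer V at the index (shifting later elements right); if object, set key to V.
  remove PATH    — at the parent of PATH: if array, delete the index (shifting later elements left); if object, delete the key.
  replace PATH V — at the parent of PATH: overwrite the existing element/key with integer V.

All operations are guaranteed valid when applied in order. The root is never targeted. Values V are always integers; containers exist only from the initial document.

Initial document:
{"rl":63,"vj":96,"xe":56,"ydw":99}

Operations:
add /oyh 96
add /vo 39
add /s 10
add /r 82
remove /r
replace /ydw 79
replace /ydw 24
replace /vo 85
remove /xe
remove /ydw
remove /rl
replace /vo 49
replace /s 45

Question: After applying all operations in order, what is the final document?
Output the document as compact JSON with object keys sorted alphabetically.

Answer: {"oyh":96,"s":45,"vj":96,"vo":49}

Derivation:
After op 1 (add /oyh 96): {"oyh":96,"rl":63,"vj":96,"xe":56,"ydw":99}
After op 2 (add /vo 39): {"oyh":96,"rl":63,"vj":96,"vo":39,"xe":56,"ydw":99}
After op 3 (add /s 10): {"oyh":96,"rl":63,"s":10,"vj":96,"vo":39,"xe":56,"ydw":99}
After op 4 (add /r 82): {"oyh":96,"r":82,"rl":63,"s":10,"vj":96,"vo":39,"xe":56,"ydw":99}
After op 5 (remove /r): {"oyh":96,"rl":63,"s":10,"vj":96,"vo":39,"xe":56,"ydw":99}
After op 6 (replace /ydw 79): {"oyh":96,"rl":63,"s":10,"vj":96,"vo":39,"xe":56,"ydw":79}
After op 7 (replace /ydw 24): {"oyh":96,"rl":63,"s":10,"vj":96,"vo":39,"xe":56,"ydw":24}
After op 8 (replace /vo 85): {"oyh":96,"rl":63,"s":10,"vj":96,"vo":85,"xe":56,"ydw":24}
After op 9 (remove /xe): {"oyh":96,"rl":63,"s":10,"vj":96,"vo":85,"ydw":24}
After op 10 (remove /ydw): {"oyh":96,"rl":63,"s":10,"vj":96,"vo":85}
After op 11 (remove /rl): {"oyh":96,"s":10,"vj":96,"vo":85}
After op 12 (replace /vo 49): {"oyh":96,"s":10,"vj":96,"vo":49}
After op 13 (replace /s 45): {"oyh":96,"s":45,"vj":96,"vo":49}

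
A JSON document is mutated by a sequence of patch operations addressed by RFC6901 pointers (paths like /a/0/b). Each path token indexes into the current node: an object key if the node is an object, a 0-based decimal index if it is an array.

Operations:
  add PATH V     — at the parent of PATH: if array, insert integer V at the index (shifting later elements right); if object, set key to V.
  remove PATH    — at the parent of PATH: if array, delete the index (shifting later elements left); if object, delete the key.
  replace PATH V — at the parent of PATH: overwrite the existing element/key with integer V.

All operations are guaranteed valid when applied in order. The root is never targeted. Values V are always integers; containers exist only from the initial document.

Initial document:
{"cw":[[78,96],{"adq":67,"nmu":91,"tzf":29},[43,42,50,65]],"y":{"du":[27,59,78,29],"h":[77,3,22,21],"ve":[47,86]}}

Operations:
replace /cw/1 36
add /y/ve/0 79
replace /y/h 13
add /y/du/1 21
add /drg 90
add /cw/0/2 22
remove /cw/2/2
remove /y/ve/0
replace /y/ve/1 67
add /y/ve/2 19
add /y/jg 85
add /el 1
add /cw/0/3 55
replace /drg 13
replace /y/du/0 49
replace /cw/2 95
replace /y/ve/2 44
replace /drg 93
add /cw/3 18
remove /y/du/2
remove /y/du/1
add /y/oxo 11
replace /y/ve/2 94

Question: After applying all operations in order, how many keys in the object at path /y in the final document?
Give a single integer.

After op 1 (replace /cw/1 36): {"cw":[[78,96],36,[43,42,50,65]],"y":{"du":[27,59,78,29],"h":[77,3,22,21],"ve":[47,86]}}
After op 2 (add /y/ve/0 79): {"cw":[[78,96],36,[43,42,50,65]],"y":{"du":[27,59,78,29],"h":[77,3,22,21],"ve":[79,47,86]}}
After op 3 (replace /y/h 13): {"cw":[[78,96],36,[43,42,50,65]],"y":{"du":[27,59,78,29],"h":13,"ve":[79,47,86]}}
After op 4 (add /y/du/1 21): {"cw":[[78,96],36,[43,42,50,65]],"y":{"du":[27,21,59,78,29],"h":13,"ve":[79,47,86]}}
After op 5 (add /drg 90): {"cw":[[78,96],36,[43,42,50,65]],"drg":90,"y":{"du":[27,21,59,78,29],"h":13,"ve":[79,47,86]}}
After op 6 (add /cw/0/2 22): {"cw":[[78,96,22],36,[43,42,50,65]],"drg":90,"y":{"du":[27,21,59,78,29],"h":13,"ve":[79,47,86]}}
After op 7 (remove /cw/2/2): {"cw":[[78,96,22],36,[43,42,65]],"drg":90,"y":{"du":[27,21,59,78,29],"h":13,"ve":[79,47,86]}}
After op 8 (remove /y/ve/0): {"cw":[[78,96,22],36,[43,42,65]],"drg":90,"y":{"du":[27,21,59,78,29],"h":13,"ve":[47,86]}}
After op 9 (replace /y/ve/1 67): {"cw":[[78,96,22],36,[43,42,65]],"drg":90,"y":{"du":[27,21,59,78,29],"h":13,"ve":[47,67]}}
After op 10 (add /y/ve/2 19): {"cw":[[78,96,22],36,[43,42,65]],"drg":90,"y":{"du":[27,21,59,78,29],"h":13,"ve":[47,67,19]}}
After op 11 (add /y/jg 85): {"cw":[[78,96,22],36,[43,42,65]],"drg":90,"y":{"du":[27,21,59,78,29],"h":13,"jg":85,"ve":[47,67,19]}}
After op 12 (add /el 1): {"cw":[[78,96,22],36,[43,42,65]],"drg":90,"el":1,"y":{"du":[27,21,59,78,29],"h":13,"jg":85,"ve":[47,67,19]}}
After op 13 (add /cw/0/3 55): {"cw":[[78,96,22,55],36,[43,42,65]],"drg":90,"el":1,"y":{"du":[27,21,59,78,29],"h":13,"jg":85,"ve":[47,67,19]}}
After op 14 (replace /drg 13): {"cw":[[78,96,22,55],36,[43,42,65]],"drg":13,"el":1,"y":{"du":[27,21,59,78,29],"h":13,"jg":85,"ve":[47,67,19]}}
After op 15 (replace /y/du/0 49): {"cw":[[78,96,22,55],36,[43,42,65]],"drg":13,"el":1,"y":{"du":[49,21,59,78,29],"h":13,"jg":85,"ve":[47,67,19]}}
After op 16 (replace /cw/2 95): {"cw":[[78,96,22,55],36,95],"drg":13,"el":1,"y":{"du":[49,21,59,78,29],"h":13,"jg":85,"ve":[47,67,19]}}
After op 17 (replace /y/ve/2 44): {"cw":[[78,96,22,55],36,95],"drg":13,"el":1,"y":{"du":[49,21,59,78,29],"h":13,"jg":85,"ve":[47,67,44]}}
After op 18 (replace /drg 93): {"cw":[[78,96,22,55],36,95],"drg":93,"el":1,"y":{"du":[49,21,59,78,29],"h":13,"jg":85,"ve":[47,67,44]}}
After op 19 (add /cw/3 18): {"cw":[[78,96,22,55],36,95,18],"drg":93,"el":1,"y":{"du":[49,21,59,78,29],"h":13,"jg":85,"ve":[47,67,44]}}
After op 20 (remove /y/du/2): {"cw":[[78,96,22,55],36,95,18],"drg":93,"el":1,"y":{"du":[49,21,78,29],"h":13,"jg":85,"ve":[47,67,44]}}
After op 21 (remove /y/du/1): {"cw":[[78,96,22,55],36,95,18],"drg":93,"el":1,"y":{"du":[49,78,29],"h":13,"jg":85,"ve":[47,67,44]}}
After op 22 (add /y/oxo 11): {"cw":[[78,96,22,55],36,95,18],"drg":93,"el":1,"y":{"du":[49,78,29],"h":13,"jg":85,"oxo":11,"ve":[47,67,44]}}
After op 23 (replace /y/ve/2 94): {"cw":[[78,96,22,55],36,95,18],"drg":93,"el":1,"y":{"du":[49,78,29],"h":13,"jg":85,"oxo":11,"ve":[47,67,94]}}
Size at path /y: 5

Answer: 5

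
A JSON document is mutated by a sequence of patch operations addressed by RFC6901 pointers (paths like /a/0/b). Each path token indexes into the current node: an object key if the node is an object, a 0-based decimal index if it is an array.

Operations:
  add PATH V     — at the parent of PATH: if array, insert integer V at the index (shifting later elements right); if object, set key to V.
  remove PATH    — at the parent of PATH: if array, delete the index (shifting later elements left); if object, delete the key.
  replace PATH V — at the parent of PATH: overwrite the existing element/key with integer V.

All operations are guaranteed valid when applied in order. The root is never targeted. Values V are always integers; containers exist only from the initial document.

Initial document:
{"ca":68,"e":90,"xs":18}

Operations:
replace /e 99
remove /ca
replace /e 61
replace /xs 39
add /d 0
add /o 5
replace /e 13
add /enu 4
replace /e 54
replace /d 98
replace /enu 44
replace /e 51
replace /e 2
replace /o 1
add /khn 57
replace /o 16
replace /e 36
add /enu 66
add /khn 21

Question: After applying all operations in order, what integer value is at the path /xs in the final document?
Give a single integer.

Answer: 39

Derivation:
After op 1 (replace /e 99): {"ca":68,"e":99,"xs":18}
After op 2 (remove /ca): {"e":99,"xs":18}
After op 3 (replace /e 61): {"e":61,"xs":18}
After op 4 (replace /xs 39): {"e":61,"xs":39}
After op 5 (add /d 0): {"d":0,"e":61,"xs":39}
After op 6 (add /o 5): {"d":0,"e":61,"o":5,"xs":39}
After op 7 (replace /e 13): {"d":0,"e":13,"o":5,"xs":39}
After op 8 (add /enu 4): {"d":0,"e":13,"enu":4,"o":5,"xs":39}
After op 9 (replace /e 54): {"d":0,"e":54,"enu":4,"o":5,"xs":39}
After op 10 (replace /d 98): {"d":98,"e":54,"enu":4,"o":5,"xs":39}
After op 11 (replace /enu 44): {"d":98,"e":54,"enu":44,"o":5,"xs":39}
After op 12 (replace /e 51): {"d":98,"e":51,"enu":44,"o":5,"xs":39}
After op 13 (replace /e 2): {"d":98,"e":2,"enu":44,"o":5,"xs":39}
After op 14 (replace /o 1): {"d":98,"e":2,"enu":44,"o":1,"xs":39}
After op 15 (add /khn 57): {"d":98,"e":2,"enu":44,"khn":57,"o":1,"xs":39}
After op 16 (replace /o 16): {"d":98,"e":2,"enu":44,"khn":57,"o":16,"xs":39}
After op 17 (replace /e 36): {"d":98,"e":36,"enu":44,"khn":57,"o":16,"xs":39}
After op 18 (add /enu 66): {"d":98,"e":36,"enu":66,"khn":57,"o":16,"xs":39}
After op 19 (add /khn 21): {"d":98,"e":36,"enu":66,"khn":21,"o":16,"xs":39}
Value at /xs: 39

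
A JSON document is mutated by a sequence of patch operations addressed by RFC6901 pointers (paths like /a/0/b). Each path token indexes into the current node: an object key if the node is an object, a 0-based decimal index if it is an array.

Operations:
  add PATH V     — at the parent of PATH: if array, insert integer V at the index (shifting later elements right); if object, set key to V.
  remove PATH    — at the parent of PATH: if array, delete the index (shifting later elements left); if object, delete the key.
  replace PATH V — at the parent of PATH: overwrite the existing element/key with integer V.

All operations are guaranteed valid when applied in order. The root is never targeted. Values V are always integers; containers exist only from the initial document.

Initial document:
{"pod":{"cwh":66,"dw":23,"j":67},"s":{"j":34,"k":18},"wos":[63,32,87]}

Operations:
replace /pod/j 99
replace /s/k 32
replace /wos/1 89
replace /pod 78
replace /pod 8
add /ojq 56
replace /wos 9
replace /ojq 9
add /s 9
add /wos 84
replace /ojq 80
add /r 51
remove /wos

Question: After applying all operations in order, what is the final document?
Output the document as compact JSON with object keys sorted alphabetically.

After op 1 (replace /pod/j 99): {"pod":{"cwh":66,"dw":23,"j":99},"s":{"j":34,"k":18},"wos":[63,32,87]}
After op 2 (replace /s/k 32): {"pod":{"cwh":66,"dw":23,"j":99},"s":{"j":34,"k":32},"wos":[63,32,87]}
After op 3 (replace /wos/1 89): {"pod":{"cwh":66,"dw":23,"j":99},"s":{"j":34,"k":32},"wos":[63,89,87]}
After op 4 (replace /pod 78): {"pod":78,"s":{"j":34,"k":32},"wos":[63,89,87]}
After op 5 (replace /pod 8): {"pod":8,"s":{"j":34,"k":32},"wos":[63,89,87]}
After op 6 (add /ojq 56): {"ojq":56,"pod":8,"s":{"j":34,"k":32},"wos":[63,89,87]}
After op 7 (replace /wos 9): {"ojq":56,"pod":8,"s":{"j":34,"k":32},"wos":9}
After op 8 (replace /ojq 9): {"ojq":9,"pod":8,"s":{"j":34,"k":32},"wos":9}
After op 9 (add /s 9): {"ojq":9,"pod":8,"s":9,"wos":9}
After op 10 (add /wos 84): {"ojq":9,"pod":8,"s":9,"wos":84}
After op 11 (replace /ojq 80): {"ojq":80,"pod":8,"s":9,"wos":84}
After op 12 (add /r 51): {"ojq":80,"pod":8,"r":51,"s":9,"wos":84}
After op 13 (remove /wos): {"ojq":80,"pod":8,"r":51,"s":9}

Answer: {"ojq":80,"pod":8,"r":51,"s":9}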